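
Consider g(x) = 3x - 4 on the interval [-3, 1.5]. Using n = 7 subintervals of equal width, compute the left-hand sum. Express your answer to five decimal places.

Δx = (1.5 − (-3))/7 = 9/14.
Left endpoints: -3, -33/14, -12/7, -15/14, -3/7, 3/14, 6/7.
g(-3) = -13, g(-33/14) = -155/14, g(-12/7) = -64/7, g(-15/14) = -101/14, g(-3/7) = -37/7, g(3/14) = -47/14, g(6/7) = -10/7.
Sum = Δx · [g(-3) + g(-33/14) + g(-12/7) + ...].
Sum ≈ -32.46429.

-32.46429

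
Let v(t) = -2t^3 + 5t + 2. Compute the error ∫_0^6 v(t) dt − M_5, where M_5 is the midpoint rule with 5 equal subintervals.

-12.96

Exact integral: ∫_0^6 v(t) dt = -546.
M_5 = -533.04.
Error = -546 − (-533.04) = -12.96.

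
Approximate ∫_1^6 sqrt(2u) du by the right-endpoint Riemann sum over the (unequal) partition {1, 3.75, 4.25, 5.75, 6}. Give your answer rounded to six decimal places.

14.941696

Subinterval widths: 2.75, 0.5, 1.5, 0.25.
Right endpoints: 3.75, 4.25, 5.75, 6.
f(3.75) ≈ 2.738613, f(4.25) ≈ 2.915476, f(5.75) ≈ 3.391165, f(6) ≈ 3.464102.
Sum = Σ Δu_i · f(u_i).
Sum ≈ 14.941696.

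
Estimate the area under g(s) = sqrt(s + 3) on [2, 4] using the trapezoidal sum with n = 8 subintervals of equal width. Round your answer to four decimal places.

4.8931

Δs = (4 − 2)/8 = 0.25.
g(2) ≈ 2.2361, g(2.25) ≈ 2.2913, g(2.5) ≈ 2.3452, g(2.75) ≈ 2.3979, g(3) ≈ 2.4495, g(3.25) ≈ 2.5000, g(3.5) ≈ 2.5495, g(3.75) ≈ 2.5981, g(4) ≈ 2.6458.
T_8 = (Δs/2)·[g(s_0) + 2g(s_1) + ... + 2g(s_{7}) + g(s_8)].
Sum ≈ 4.8931.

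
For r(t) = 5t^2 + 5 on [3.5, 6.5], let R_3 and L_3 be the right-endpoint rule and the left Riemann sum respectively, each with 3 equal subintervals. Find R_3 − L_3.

150

R_3 = 478.75.
L_3 = 328.75.
R_3 − L_3 = 150.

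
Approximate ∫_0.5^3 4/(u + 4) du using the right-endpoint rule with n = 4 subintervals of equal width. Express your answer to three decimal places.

1.672

Δu = (3 − 0.5)/4 = 0.625.
Right endpoints: 1.125, 1.75, 2.375, 3.
f(1.125) = 32/41, f(1.75) = 16/23, f(2.375) = 32/51, f(3) = 4/7.
Sum = Δu · [f(1.125) + f(1.75) + f(2.375) + f(3)].
Sum ≈ 1.672.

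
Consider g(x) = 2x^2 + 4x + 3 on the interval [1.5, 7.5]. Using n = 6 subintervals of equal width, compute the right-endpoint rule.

473

Δx = (7.5 − 1.5)/6 = 1.
Right endpoints: 2.5, 3.5, 4.5, 5.5, 6.5, 7.5.
g(2.5) = 25.5, g(3.5) = 41.5, g(4.5) = 61.5, g(5.5) = 85.5, g(6.5) = 113.5, g(7.5) = 145.5.
Sum = Δx · [g(2.5) + g(3.5) + g(4.5) + ...].
Sum = 473.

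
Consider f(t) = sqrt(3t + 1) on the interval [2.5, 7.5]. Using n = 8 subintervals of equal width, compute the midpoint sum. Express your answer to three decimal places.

Δt = (7.5 − 2.5)/8 = 0.625.
Midpoints: 2.8125, 3.4375, 4.0625, 4.6875, 5.3125, 5.9375, 6.5625, 7.1875.
f(2.8125) ≈ 3.072, f(3.4375) ≈ 3.363, f(4.0625) ≈ 3.631, f(4.6875) ≈ 3.881, f(5.3125) ≈ 4.116, f(5.9375) ≈ 4.337, f(6.5625) ≈ 4.548, f(7.1875) ≈ 4.750.
Sum = Δt · [f(2.8125) + f(3.4375) + f(4.0625) + ...].
Sum ≈ 19.812.

19.812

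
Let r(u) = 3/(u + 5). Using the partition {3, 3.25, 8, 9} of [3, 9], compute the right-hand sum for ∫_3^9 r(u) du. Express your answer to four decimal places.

Subinterval widths: 0.25, 4.75, 1.
Right endpoints: 3.25, 8, 9.
r(3.25) = 4/11, r(8) = 3/13, r(9) = 3/14.
Sum = Σ Δu_i · r(u_i).
Sum ≈ 1.4013.

1.4013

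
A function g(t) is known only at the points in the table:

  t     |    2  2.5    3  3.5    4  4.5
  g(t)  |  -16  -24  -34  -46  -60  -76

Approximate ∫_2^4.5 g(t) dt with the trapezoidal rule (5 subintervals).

Δt = 0.5.
T_5 = (0.5/2)·[(-16) + 2·(-24) + 2·(-34) + 2·(-46) + 2·(-60) + (-76)] = -105.

-105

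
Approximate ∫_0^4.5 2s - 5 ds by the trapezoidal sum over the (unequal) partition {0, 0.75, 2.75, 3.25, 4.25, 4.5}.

-2.25

Subinterval widths: 0.75, 2, 0.5, 1, 0.25.
f(0) = -5, f(0.75) = -3.5, f(2.75) = 0.5, f(3.25) = 1.5, f(4.25) = 3.5, f(4.5) = 4.
On each subinterval the trapezoid contributes (Δs_i/2)·[f(s_{i-1}) + f(s_i)].
Sum = -2.25.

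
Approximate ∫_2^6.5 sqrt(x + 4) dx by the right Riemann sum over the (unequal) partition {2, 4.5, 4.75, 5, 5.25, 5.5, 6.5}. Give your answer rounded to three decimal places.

Subinterval widths: 2.5, 0.25, 0.25, 0.25, 0.25, 1.
Right endpoints: 4.5, 4.75, 5, 5.25, 5.5, 6.5.
f(4.5) ≈ 2.915, f(4.75) ≈ 2.958, f(5) ≈ 3.000, f(5.25) ≈ 3.041, f(5.5) ≈ 3.082, f(6.5) ≈ 3.240.
Sum = Σ Δx_i · f(x_i).
Sum ≈ 13.549.

13.549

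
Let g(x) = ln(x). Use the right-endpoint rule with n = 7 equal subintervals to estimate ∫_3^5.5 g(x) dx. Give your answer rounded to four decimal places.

3.6869

Δx = (5.5 − 3)/7 = 5/14.
Right endpoints: 47/14, 26/7, 57/14, 31/7, 67/14, 36/7, 5.5.
g(47/14) ≈ 1.2111, g(26/7) ≈ 1.3122, g(57/14) ≈ 1.4040, g(31/7) ≈ 1.4881, g(67/14) ≈ 1.5656, g(36/7) ≈ 1.6376, g(5.5) ≈ 1.7047.
Sum = Δx · [g(47/14) + g(26/7) + g(57/14) + ...].
Sum ≈ 3.6869.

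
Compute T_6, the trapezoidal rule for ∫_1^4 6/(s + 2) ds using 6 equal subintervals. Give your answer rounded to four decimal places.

Δs = (4 − 1)/6 = 0.5.
f(1) = 2, f(1.5) = 12/7, f(2) = 1.5, f(2.5) = 4/3, f(3) = 1.2, f(3.5) = 12/11, f(4) = 1.
T_6 = (Δs/2)·[f(s_0) + 2f(s_1) + ... + 2f(s_{5}) + f(s_6)].
Sum ≈ 4.1693.

4.1693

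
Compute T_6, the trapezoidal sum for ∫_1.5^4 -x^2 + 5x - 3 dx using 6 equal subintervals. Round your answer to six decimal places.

Δx = (4 − 1.5)/6 = 5/12.
f(1.5) = 2.25, f(23/12) = 419/144, f(7/3) = 29/9, f(2.75) = 3.1875, f(19/6) = 101/36, f(43/12) = 299/144, f(4) = 1.
T_6 = (Δx/2)·[f(x_0) + 2f(x_1) + ... + 2f(x_{5}) + f(x_6)].
Sum ≈ 6.594329.

6.594329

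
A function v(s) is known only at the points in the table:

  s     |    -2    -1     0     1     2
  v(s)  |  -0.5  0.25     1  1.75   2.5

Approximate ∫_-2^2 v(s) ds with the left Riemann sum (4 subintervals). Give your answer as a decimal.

Δs = 1.
Sum = 1·[(-0.5) + 0.25 + 1 + 1.75] = 2.5.

2.5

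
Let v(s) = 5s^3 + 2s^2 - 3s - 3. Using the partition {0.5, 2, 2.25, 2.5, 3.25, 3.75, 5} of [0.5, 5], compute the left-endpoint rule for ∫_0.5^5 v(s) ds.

Subinterval widths: 1.5, 0.25, 0.25, 0.75, 0.5, 1.25.
Left endpoints: 0.5, 2, 2.25, 2.5, 3.25, 3.75.
v(0.5) = -3.375, v(2) = 39, v(2.25) = 57.328125, v(2.5) = 80.125, v(3.25) = 180.015625, v(3.75) = 277.546875.
Sum = Σ Δs_i · v(s_i).
Sum = 516.0546875.

516.0546875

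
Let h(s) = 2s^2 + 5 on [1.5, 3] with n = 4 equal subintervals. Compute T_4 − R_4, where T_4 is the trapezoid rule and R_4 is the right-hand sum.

T_4 = 23.3203125.
R_4 = 25.8515625.
T_4 − R_4 = -2.53125.

-2.53125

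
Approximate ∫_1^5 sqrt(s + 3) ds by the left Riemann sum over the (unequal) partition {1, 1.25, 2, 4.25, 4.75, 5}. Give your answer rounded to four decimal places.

Subinterval widths: 0.25, 0.75, 2.25, 0.5, 0.25.
Left endpoints: 1, 1.25, 2, 4.25, 4.75.
f(1) ≈ 2.0000, f(1.25) ≈ 2.0616, f(2) ≈ 2.2361, f(4.25) ≈ 2.6926, f(4.75) ≈ 2.7839.
Sum = Σ Δs_i · f(s_i).
Sum ≈ 9.1196.

9.1196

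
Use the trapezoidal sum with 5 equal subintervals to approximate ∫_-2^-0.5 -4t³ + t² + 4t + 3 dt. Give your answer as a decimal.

Δt = (-0.5 − (-2))/5 = 0.3.
f(-2) = 31, f(-1.7) = 18.742, f(-1.4) = 10.336, f(-1.1) = 5.134, f(-0.8) = 2.488, f(-0.5) = 1.75.
T_5 = (Δt/2)·[f(t_0) + 2f(t_1) + ... + 2f(t_{4}) + f(t_5)].
Sum = 15.9225.

15.9225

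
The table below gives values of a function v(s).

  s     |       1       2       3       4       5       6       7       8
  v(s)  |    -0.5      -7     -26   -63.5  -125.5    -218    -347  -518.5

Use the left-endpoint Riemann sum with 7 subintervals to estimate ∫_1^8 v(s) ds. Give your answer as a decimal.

Δs = 1.
Sum = 1·[(-0.5) + (-7) + (-26) + (-63.5) + (-125.5) + (-218) + (-347)] = -787.5.

-787.5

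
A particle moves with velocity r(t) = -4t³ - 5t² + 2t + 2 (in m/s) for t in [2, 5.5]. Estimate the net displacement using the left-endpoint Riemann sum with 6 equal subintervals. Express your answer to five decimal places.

Δt = (5.5 − 2)/6 = 7/12.
Left endpoints: 2, 31/12, 19/6, 3.75, 13/3, 59/12.
r(2) = -46, r(31/12) = -20555/216, r(19/6) = -18233/108, r(3.75) = -271.75, r(13/3) = -11035/27, r(59/12) = -126241/216.
Sum = Δt · [r(2) + r(31/12) + r(19/6) + ...].
Sum ≈ -918.68519.

-918.68519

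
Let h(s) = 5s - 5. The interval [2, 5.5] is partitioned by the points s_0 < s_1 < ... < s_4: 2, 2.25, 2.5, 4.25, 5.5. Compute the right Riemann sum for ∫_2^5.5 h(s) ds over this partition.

Subinterval widths: 0.25, 0.25, 1.75, 1.25.
Right endpoints: 2.25, 2.5, 4.25, 5.5.
h(2.25) = 6.25, h(2.5) = 7.5, h(4.25) = 16.25, h(5.5) = 22.5.
Sum = Σ Δs_i · h(s_i).
Sum = 60.

60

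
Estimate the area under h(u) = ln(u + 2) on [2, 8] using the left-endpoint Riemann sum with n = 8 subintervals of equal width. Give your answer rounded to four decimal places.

11.1300

Δu = (8 − 2)/8 = 0.75.
Left endpoints: 2, 2.75, 3.5, 4.25, 5, 5.75, 6.5, 7.25.
h(2) ≈ 1.3863, h(2.75) ≈ 1.5581, h(3.5) ≈ 1.7047, h(4.25) ≈ 1.8326, h(5) ≈ 1.9459, h(5.75) ≈ 2.0477, h(6.5) ≈ 2.1401, h(7.25) ≈ 2.2246.
Sum = Δu · [h(2) + h(2.75) + h(3.5) + ...].
Sum ≈ 11.1300.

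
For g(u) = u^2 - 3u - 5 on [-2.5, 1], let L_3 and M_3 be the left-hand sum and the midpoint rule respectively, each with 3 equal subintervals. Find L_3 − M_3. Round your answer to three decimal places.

10.378

L_3 ≈ 5.89815.
M_3 ≈ -4.48032.
L_3 − M_3 ≈ 10.378.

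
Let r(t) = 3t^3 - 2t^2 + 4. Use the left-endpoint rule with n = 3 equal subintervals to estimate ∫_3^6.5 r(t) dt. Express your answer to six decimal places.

764.766204

Δt = (6.5 − 3)/3 = 7/6.
Left endpoints: 3, 25/6, 16/3.
r(3) = 67, r(25/6) = 4471/24, r(16/3) = 3620/9.
Sum = Δt · [r(3) + r(25/6) + r(16/3)].
Sum ≈ 764.766204.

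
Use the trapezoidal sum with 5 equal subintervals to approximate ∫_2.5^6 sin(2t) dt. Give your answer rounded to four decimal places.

Δt = (6 − 2.5)/5 = 0.7.
f(2.5) ≈ -0.9589, f(3.2) ≈ 0.1165, f(3.9) ≈ 0.9985, f(4.6) ≈ 0.2229, f(5.3) ≈ -0.9228, f(6) ≈ -0.5366.
T_5 = (Δt/2)·[f(t_0) + 2f(t_1) + ... + 2f(t_{4}) + f(t_5)].
Sum ≈ -0.2328.

-0.2328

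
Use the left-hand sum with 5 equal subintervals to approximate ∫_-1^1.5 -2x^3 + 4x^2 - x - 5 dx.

-7.5

Δx = (1.5 − (-1))/5 = 0.5.
Left endpoints: -1, -0.5, 0, 0.5, 1.
f(-1) = 2, f(-0.5) = -3.25, f(0) = -5, f(0.5) = -4.75, f(1) = -4.
Sum = Δx · [f(-1) + f(-0.5) + f(0) + f(0.5) + f(1)].
Sum = -7.5.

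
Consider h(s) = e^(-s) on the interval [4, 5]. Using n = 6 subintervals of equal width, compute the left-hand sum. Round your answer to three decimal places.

0.013

Δs = (5 − 4)/6 = 1/6.
Left endpoints: 4, 25/6, 13/3, 4.5, 14/3, 29/6.
h(4) ≈ 0.018, h(25/6) ≈ 0.016, h(13/3) ≈ 0.013, h(4.5) ≈ 0.011, h(14/3) ≈ 0.009, h(29/6) ≈ 0.008.
Sum = Δs · [h(4) + h(25/6) + h(13/3) + ...].
Sum ≈ 0.013.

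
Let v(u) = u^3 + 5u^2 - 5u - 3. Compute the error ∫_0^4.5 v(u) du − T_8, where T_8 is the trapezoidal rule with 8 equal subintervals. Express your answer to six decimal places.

-2.788330

Exact integral: ∫_0^4.5 v(u) du = 190.265625.
T_8 ≈ 193.05395508.
Error ≈ 190.265625 − 193.05395508 ≈ -2.788330.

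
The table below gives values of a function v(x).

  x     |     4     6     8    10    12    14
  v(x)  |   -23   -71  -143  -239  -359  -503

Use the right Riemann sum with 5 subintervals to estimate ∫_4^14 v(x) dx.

-2630

Δx = 2.
Sum = 2·[(-71) + (-143) + (-239) + (-359) + (-503)] = -2630.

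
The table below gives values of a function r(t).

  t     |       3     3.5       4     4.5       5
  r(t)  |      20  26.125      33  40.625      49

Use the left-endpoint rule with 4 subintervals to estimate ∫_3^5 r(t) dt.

59.875

Δt = 0.5.
Sum = 0.5·[20 + 26.125 + 33 + 40.625] = 59.875.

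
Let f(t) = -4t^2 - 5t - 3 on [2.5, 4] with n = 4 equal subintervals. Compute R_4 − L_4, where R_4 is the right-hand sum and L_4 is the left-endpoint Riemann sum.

-17.4375

R_4 = -102.234375.
L_4 = -84.796875.
R_4 − L_4 = -17.4375.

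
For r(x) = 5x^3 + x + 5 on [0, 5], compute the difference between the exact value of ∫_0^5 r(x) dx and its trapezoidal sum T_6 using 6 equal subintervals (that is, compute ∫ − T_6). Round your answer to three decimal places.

Exact integral: ∫_0^5 r(x) dx = 818.75.
T_6 ≈ 840.45139.
Error ≈ 818.75 − 840.45139 ≈ -21.701.

-21.701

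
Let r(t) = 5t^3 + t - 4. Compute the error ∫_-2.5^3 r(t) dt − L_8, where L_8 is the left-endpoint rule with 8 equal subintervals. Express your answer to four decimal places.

Exact integral: ∫_-2.5^3 r(t) dt = 31.796875.
L_8 ≈ -41.730713.
Error ≈ 31.796875 − (-41.730713) ≈ 73.5276.

73.5276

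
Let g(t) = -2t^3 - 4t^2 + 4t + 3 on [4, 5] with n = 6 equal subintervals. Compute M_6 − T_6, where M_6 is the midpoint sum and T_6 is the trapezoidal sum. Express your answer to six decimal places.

M_6 ≈ -244.76157407.
T_6 ≈ -244.97685185.
M_6 − T_6 ≈ 0.215278.

0.215278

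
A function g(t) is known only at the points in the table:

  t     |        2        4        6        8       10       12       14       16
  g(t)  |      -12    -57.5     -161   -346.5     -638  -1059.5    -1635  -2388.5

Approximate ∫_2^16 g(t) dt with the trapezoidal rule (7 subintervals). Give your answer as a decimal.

Δt = 2.
T_7 = (2/2)·[(-12) + 2·(-57.5) + 2·(-161) + 2·(-346.5) + 2·(-638) + 2·(-1059.5) + 2·(-1635) + (-2388.5)] = -10195.5.

-10195.5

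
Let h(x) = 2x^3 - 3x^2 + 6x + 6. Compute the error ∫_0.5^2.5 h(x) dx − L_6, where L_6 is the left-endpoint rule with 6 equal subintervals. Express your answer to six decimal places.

3.944444

Exact integral: ∫_0.5^2.5 h(x) dx = 34.
L_6 ≈ 30.05555556.
Error ≈ 34 − 30.05555556 ≈ 3.944444.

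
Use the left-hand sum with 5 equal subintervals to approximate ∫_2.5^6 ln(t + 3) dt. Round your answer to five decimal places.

Δt = (6 − 2.5)/5 = 0.7.
Left endpoints: 2.5, 3.2, 3.9, 4.6, 5.3.
f(2.5) ≈ 1.70475, f(3.2) ≈ 1.82455, f(3.9) ≈ 1.93152, f(4.6) ≈ 2.02815, f(5.3) ≈ 2.11626.
Sum = Δt · [f(2.5) + f(3.2) + f(3.9) + f(4.6) + f(5.3)].
Sum ≈ 6.72366.

6.72366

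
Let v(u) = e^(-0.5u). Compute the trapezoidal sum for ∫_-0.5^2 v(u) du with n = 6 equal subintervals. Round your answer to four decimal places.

1.8389

Δu = (2 − (-0.5))/6 = 5/12.
v(-0.5) ≈ 1.2840, v(-1/12) ≈ 1.0425, v(1/3) ≈ 0.8465, v(0.75) ≈ 0.6873, v(7/6) ≈ 0.5580, v(19/12) ≈ 0.4531, v(2) ≈ 0.3679.
T_6 = (Δu/2)·[v(u_0) + 2v(u_1) + ... + 2v(u_{5}) + v(u_6)].
Sum ≈ 1.8389.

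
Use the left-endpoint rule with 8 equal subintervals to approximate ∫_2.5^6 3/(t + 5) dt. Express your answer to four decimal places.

1.1773

Δt = (6 − 2.5)/8 = 0.4375.
Left endpoints: 2.5, 2.9375, 3.375, 3.8125, 4.25, 4.6875, 5.125, 5.5625.
f(2.5) = 0.4, f(2.9375) = 48/127, f(3.375) = 24/67, f(3.8125) = 16/47, f(4.25) = 12/37, f(4.6875) = 48/155, f(5.125) = 8/27, f(5.5625) = 48/169.
Sum = Δt · [f(2.5) + f(2.9375) + f(3.375) + ...].
Sum ≈ 1.1773.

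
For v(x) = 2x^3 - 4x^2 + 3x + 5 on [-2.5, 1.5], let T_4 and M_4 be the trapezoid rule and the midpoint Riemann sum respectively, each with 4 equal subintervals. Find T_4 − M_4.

-7

T_4 = -33.
M_4 = -26.
T_4 − M_4 = -7.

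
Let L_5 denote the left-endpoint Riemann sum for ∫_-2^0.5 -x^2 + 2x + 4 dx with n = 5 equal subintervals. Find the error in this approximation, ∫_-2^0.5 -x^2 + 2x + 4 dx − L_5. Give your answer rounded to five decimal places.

Exact integral: ∫_-2^0.5 f(x) dx ≈ 3.5416667.
L_5 = 1.25.
Error ≈ 3.5416667 − 1.25 ≈ 2.29167.

2.29167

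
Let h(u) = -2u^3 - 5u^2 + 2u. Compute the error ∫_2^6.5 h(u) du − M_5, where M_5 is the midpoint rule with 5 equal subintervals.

Exact integral: ∫_2^6.5 h(u) du = -1290.65625.
M_5 = -1281.391875.
Error = -1290.65625 − (-1281.391875) = -9.264375.

-9.264375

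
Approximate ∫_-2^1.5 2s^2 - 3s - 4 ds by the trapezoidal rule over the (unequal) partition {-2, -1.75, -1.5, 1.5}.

Subinterval widths: 0.25, 0.25, 3.
f(-2) = 10, f(-1.75) = 7.375, f(-1.5) = 5, f(1.5) = -4.
On each subinterval the trapezoid contributes (Δs_i/2)·[f(s_{i-1}) + f(s_i)].
Sum = 5.21875.

5.21875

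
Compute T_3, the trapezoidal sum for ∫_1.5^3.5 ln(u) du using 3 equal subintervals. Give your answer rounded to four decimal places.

1.7625

Δu = (3.5 − 1.5)/3 = 2/3.
f(1.5) ≈ 0.4055, f(13/6) ≈ 0.7732, f(17/6) ≈ 1.0415, f(3.5) ≈ 1.2528.
T_3 = (Δu/2)·[f(u_0) + 2f(u_1) + 2f(u_2) + f(u_3)].
Sum ≈ 1.7625.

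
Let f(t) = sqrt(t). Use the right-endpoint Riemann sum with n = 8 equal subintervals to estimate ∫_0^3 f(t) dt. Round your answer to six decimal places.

Δt = (3 − 0)/8 = 0.375.
Right endpoints: 0.375, 0.75, 1.125, 1.5, 1.875, 2.25, 2.625, 3.
f(0.375) ≈ 0.612372, f(0.75) ≈ 0.866025, f(1.125) ≈ 1.060660, f(1.5) ≈ 1.224745, f(1.875) ≈ 1.369306, f(2.25) ≈ 1.500000, f(2.625) ≈ 1.620185, f(3) ≈ 1.732051.
Sum = Δt · [f(0.375) + f(0.75) + f(1.125) + ...].
Sum ≈ 3.744504.

3.744504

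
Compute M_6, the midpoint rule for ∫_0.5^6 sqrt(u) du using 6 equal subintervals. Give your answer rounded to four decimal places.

Δu = (6 − 0.5)/6 = 11/12.
Midpoints: 23/24, 1.875, 67/24, 89/24, 4.625, 133/24.
f(23/24) ≈ 0.9789, f(1.875) ≈ 1.3693, f(67/24) ≈ 1.6708, f(89/24) ≈ 1.9257, f(4.625) ≈ 2.1506, f(133/24) ≈ 2.3541.
Sum = Δu · [f(23/24) + f(1.875) + f(67/24) + ...].
Sum ≈ 9.5787.

9.5787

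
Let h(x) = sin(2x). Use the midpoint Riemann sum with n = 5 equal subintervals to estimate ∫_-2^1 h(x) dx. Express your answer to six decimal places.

Δx = (1 − (-2))/5 = 0.6.
Midpoints: -1.7, -1.1, -0.5, 0.1, 0.7.
h(-1.7) ≈ 0.255541, h(-1.1) ≈ -0.808496, h(-0.5) ≈ -0.841471, h(0.1) ≈ 0.198669, h(0.7) ≈ 0.985450.
Sum = Δx · [h(-1.7) + h(-1.1) + h(-0.5) + h(0.1) + h(0.7)].
Sum ≈ -0.126184.

-0.126184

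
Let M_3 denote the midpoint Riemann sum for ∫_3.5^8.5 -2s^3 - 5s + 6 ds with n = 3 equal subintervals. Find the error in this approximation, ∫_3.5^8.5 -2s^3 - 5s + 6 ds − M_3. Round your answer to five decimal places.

Exact integral: ∫_3.5^8.5 f(s) ds = -2655.
M_3 ≈ -2613.3333333.
Error ≈ -2655 − (-2613.3333333) ≈ -41.66667.

-41.66667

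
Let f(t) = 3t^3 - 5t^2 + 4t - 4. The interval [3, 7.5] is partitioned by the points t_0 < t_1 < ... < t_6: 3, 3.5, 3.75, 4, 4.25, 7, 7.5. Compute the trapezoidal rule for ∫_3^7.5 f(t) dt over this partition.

Subinterval widths: 0.5, 0.25, 0.25, 0.25, 2.75, 0.5.
f(3) = 44, f(3.5) = 77.375, f(3.75) = 98.890625, f(4) = 124, f(4.25) = 152.984375, f(7) = 808, f(7.5) = 1010.375.
On each subinterval the trapezoid contributes (Δt_i/2)·[f(t_{i-1}) + f(t_i)].
Sum = 1890.80859375.

1890.80859375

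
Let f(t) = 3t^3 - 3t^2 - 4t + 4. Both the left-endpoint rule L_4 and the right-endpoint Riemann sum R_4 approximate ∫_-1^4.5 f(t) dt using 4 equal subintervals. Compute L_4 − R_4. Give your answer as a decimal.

-270.359375

L_4 ≈ 85.088867.
R_4 ≈ 355.448242.
L_4 − R_4 = -270.359375.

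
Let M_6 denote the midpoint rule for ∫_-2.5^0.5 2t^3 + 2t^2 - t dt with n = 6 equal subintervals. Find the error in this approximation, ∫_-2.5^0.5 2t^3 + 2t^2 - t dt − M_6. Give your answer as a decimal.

Exact integral: ∫_-2.5^0.5 f(t) dt = -6.
M_6 = -5.75.
Error = -6 − (-5.75) = -0.25.

-0.25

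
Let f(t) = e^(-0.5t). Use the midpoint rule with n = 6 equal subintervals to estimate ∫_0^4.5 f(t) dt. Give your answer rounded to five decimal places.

1.77876

Δt = (4.5 − 0)/6 = 0.75.
Midpoints: 0.375, 1.125, 1.875, 2.625, 3.375, 4.125.
f(0.375) ≈ 0.82903, f(1.125) ≈ 0.56978, f(1.875) ≈ 0.39161, f(2.625) ≈ 0.26915, f(3.375) ≈ 0.18498, f(4.125) ≈ 0.12714.
Sum = Δt · [f(0.375) + f(1.125) + f(1.875) + ...].
Sum ≈ 1.77876.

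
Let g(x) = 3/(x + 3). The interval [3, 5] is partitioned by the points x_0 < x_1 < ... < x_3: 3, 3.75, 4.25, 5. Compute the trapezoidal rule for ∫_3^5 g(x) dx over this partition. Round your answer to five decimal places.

0.86452

Subinterval widths: 0.75, 0.5, 0.75.
g(3) = 0.5, g(3.75) = 4/9, g(4.25) = 12/29, g(5) = 0.375.
On each subinterval the trapezoid contributes (Δx_i/2)·[g(x_{i-1}) + g(x_i)].
Sum ≈ 0.86452.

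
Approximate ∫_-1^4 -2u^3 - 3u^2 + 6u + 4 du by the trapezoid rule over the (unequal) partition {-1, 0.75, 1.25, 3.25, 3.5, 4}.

-152.2890625

Subinterval widths: 1.75, 0.5, 2, 0.25, 0.5.
f(-1) = -3, f(0.75) = 5.96875, f(1.25) = 2.90625, f(3.25) = -76.84375, f(3.5) = -97.5, f(4) = -148.
On each subinterval the trapezoid contributes (Δu_i/2)·[f(u_{i-1}) + f(u_i)].
Sum = -152.2890625.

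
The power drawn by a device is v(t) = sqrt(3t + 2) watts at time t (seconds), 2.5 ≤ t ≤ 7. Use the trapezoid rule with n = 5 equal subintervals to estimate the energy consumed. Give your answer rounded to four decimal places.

17.9934

Δt = (7 − 2.5)/5 = 0.9.
v(2.5) ≈ 3.0822, v(3.4) ≈ 3.4928, v(4.3) ≈ 3.8601, v(5.2) ≈ 4.1952, v(6.1) ≈ 4.5056, v(7) ≈ 4.7958.
T_5 = (Δt/2)·[v(t_0) + 2v(t_1) + ... + 2v(t_{4}) + v(t_5)].
Sum ≈ 17.9934.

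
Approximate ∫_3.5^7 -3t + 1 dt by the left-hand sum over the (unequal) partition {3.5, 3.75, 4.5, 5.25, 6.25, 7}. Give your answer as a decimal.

Subinterval widths: 0.25, 0.75, 0.75, 1, 0.75.
Left endpoints: 3.5, 3.75, 4.5, 5.25, 6.25.
f(3.5) = -9.5, f(3.75) = -10.25, f(4.5) = -12.5, f(5.25) = -14.75, f(6.25) = -17.75.
Sum = Σ Δt_i · f(t_i).
Sum = -47.5.

-47.5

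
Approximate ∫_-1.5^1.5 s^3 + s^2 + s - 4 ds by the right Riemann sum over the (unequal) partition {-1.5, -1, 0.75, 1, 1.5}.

-5.15234375

Subinterval widths: 0.5, 1.75, 0.25, 0.5.
Right endpoints: -1, 0.75, 1, 1.5.
f(-1) = -5, f(0.75) = -2.265625, f(1) = -1, f(1.5) = 3.125.
Sum = Σ Δs_i · f(s_i).
Sum = -5.15234375.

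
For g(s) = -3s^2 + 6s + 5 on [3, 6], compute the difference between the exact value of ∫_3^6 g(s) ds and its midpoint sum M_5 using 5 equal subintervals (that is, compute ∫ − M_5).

Exact integral: ∫_3^6 g(s) ds = -93.
M_5 = -92.73.
Error = -93 − (-92.73) = -0.27.

-0.27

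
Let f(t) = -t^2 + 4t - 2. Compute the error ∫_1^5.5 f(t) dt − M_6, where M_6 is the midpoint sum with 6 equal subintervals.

Exact integral: ∫_1^5.5 f(t) dt = -5.625.
M_6 = -5.4140625.
Error = -5.625 − (-5.4140625) = -0.2109375.

-0.2109375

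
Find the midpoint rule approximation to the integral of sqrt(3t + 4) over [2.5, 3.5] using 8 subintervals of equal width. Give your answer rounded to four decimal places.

3.6036

Δt = (3.5 − 2.5)/8 = 0.125.
Midpoints: 2.5625, 2.6875, 2.8125, 2.9375, 3.0625, 3.1875, 3.3125, 3.4375.
f(2.5625) ≈ 3.4187, f(2.6875) ≈ 3.4731, f(2.8125) ≈ 3.5267, f(2.9375) ≈ 3.5795, f(3.0625) ≈ 3.6315, f(3.1875) ≈ 3.6827, f(3.3125) ≈ 3.7333, f(3.4375) ≈ 3.7832.
Sum = Δt · [f(2.5625) + f(2.6875) + f(2.8125) + ...].
Sum ≈ 3.6036.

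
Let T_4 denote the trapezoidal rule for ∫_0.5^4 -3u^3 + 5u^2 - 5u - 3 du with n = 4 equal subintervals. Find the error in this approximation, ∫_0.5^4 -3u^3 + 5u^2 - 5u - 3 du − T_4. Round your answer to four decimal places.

Exact integral: ∫_0.5^4 f(u) du ≈ -135.369792.
T_4 ≈ -142.180664.
Error ≈ -135.369792 − (-142.180664) ≈ 6.8109.

6.8109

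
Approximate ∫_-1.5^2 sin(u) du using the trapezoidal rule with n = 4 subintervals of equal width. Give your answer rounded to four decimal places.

Δu = (2 − (-1.5))/4 = 0.875.
f(-1.5) ≈ -0.9975, f(-0.625) ≈ -0.5851, f(0.25) ≈ 0.2474, f(1.125) ≈ 0.9023, f(2) ≈ 0.9093.
T_4 = (Δu/2)·[f(u_0) + 2f(u_1) + 2f(u_2) + 2f(u_3) + f(u_4)].
Sum ≈ 0.4554.

0.4554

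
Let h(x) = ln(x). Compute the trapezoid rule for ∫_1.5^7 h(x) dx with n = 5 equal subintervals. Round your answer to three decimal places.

Δx = (7 − 1.5)/5 = 1.1.
h(1.5) ≈ 0.405, h(2.6) ≈ 0.956, h(3.7) ≈ 1.308, h(4.8) ≈ 1.569, h(5.9) ≈ 1.775, h(7) ≈ 1.946.
T_5 = (Δx/2)·[h(x_0) + 2h(x_1) + ... + 2h(x_{4}) + h(x_5)].
Sum ≈ 7.461.

7.461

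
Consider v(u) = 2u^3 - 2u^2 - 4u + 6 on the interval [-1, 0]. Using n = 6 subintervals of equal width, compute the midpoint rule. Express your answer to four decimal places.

6.8449

Δu = (0 − (-1))/6 = 1/6.
Midpoints: -11/12, -0.75, -7/12, -5/12, -0.25, -1/12.
v(-11/12) = 5569/864, v(-0.75) = 7.03125, v(-7/12) = 6269/864, v(-5/12) = 6199/864, v(-0.25) = 6.84375, v(-1/12) = 5459/864.
Sum = Δu · [v(-11/12) + v(-0.75) + v(-7/12) + ...].
Sum ≈ 6.8449.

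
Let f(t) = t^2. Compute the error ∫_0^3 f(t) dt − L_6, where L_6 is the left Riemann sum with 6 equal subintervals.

2.125

Exact integral: ∫_0^3 f(t) dt = 9.
L_6 = 6.875.
Error = 9 − 6.875 = 2.125.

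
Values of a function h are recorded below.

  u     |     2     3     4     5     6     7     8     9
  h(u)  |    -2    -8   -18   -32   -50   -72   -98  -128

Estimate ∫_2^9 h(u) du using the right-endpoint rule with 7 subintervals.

Δu = 1.
Sum = 1·[(-8) + (-18) + (-32) + (-50) + (-72) + (-98) + (-128)] = -406.

-406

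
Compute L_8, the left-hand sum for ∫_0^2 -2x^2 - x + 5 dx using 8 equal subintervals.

Δx = (2 − 0)/8 = 0.25.
Left endpoints: 0, 0.25, 0.5, 0.75, 1, 1.25, 1.5, 1.75.
f(0) = 5, f(0.25) = 4.625, f(0.5) = 4, f(0.75) = 3.125, f(1) = 2, f(1.25) = 0.625, f(1.5) = -1, f(1.75) = -2.875.
Sum = Δx · [f(0) + f(0.25) + f(0.5) + ...].
Sum = 3.875.

3.875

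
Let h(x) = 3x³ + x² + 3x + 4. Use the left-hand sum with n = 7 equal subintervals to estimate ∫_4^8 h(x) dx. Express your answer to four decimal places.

2728.1633

Δx = (8 − 4)/7 = 4/7.
Left endpoints: 4, 32/7, 36/7, 40/7, 44/7, 48/7, 52/7.
h(4) = 224, h(32/7) = 111548/343, h(36/7) = 155704/343, h(40/7) = 210452/343, h(44/7) = 276944/343, h(48/7) = 356332/343, h(52/7) = 449768/343.
Sum = Δx · [h(4) + h(32/7) + h(36/7) + ...].
Sum ≈ 2728.1633.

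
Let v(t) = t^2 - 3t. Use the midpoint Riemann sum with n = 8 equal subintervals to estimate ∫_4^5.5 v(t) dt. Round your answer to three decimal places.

12.746

Δt = (5.5 − 4)/8 = 0.1875.
Midpoints: 4.09375, 4.28125, 4.46875, 4.65625, 4.84375, 5.03125, 5.21875, 5.40625.
v(4.09375) = 4585/1024, v(4.28125) = 5617/1024, v(4.46875) = 6721/1024, v(4.65625) = 7897/1024, v(4.84375) = 9145/1024, v(5.03125) = 10465/1024, v(5.21875) = 11857/1024, v(5.40625) = 13321/1024.
Sum = Δt · [v(4.09375) + v(4.28125) + v(4.46875) + ...].
Sum ≈ 12.746.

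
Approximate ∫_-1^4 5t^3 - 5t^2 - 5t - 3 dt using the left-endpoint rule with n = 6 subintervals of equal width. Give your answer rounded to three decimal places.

74.294

Δt = (4 − (-1))/6 = 5/6.
Left endpoints: -1, -1/6, 2/3, 1.5, 7/3, 19/6.
f(-1) = -8, f(-1/6) = -503/216, f(2/3) = -191/27, f(1.5) = -4.875, f(7/3) = 584/27, f(19/6) = 19397/216.
Sum = Δt · [f(-1) + f(-1/6) + f(2/3) + ...].
Sum ≈ 74.294.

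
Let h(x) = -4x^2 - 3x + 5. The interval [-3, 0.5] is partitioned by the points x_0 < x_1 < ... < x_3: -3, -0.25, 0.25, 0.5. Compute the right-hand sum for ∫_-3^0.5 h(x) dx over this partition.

Subinterval widths: 2.75, 0.5, 0.25.
Right endpoints: -0.25, 0.25, 0.5.
h(-0.25) = 5.5, h(0.25) = 4, h(0.5) = 2.5.
Sum = Σ Δx_i · h(x_i).
Sum = 17.75.

17.75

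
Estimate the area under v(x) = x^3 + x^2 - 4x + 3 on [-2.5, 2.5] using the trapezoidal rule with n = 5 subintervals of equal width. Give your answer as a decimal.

Δx = (2.5 − (-2.5))/5 = 1.
v(-2.5) = 3.625, v(-1.5) = 7.875, v(-0.5) = 5.125, v(0.5) = 1.375, v(1.5) = 2.625, v(2.5) = 14.875.
T_5 = (Δx/2)·[v(x_0) + 2v(x_1) + ... + 2v(x_{4}) + v(x_5)].
Sum = 26.25.

26.25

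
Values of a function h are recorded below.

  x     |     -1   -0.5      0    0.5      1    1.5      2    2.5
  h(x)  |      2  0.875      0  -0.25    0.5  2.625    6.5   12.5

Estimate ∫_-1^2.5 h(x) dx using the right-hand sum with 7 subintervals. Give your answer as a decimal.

11.375

Δx = 0.5.
Sum = 0.5·[0.875 + 0 + (-0.25) + 0.5 + 2.625 + 6.5 + 12.5] = 11.375.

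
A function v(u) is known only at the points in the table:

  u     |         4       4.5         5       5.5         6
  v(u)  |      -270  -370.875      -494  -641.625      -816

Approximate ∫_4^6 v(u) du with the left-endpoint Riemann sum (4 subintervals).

-888.25

Δu = 0.5.
Sum = 0.5·[(-270) + (-370.875) + (-494) + (-641.625)] = -888.25.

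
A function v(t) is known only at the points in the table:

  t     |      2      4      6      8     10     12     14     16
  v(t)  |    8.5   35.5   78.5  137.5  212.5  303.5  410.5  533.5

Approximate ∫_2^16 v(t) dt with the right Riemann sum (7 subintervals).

Δt = 2.
Sum = 2·[35.5 + 78.5 + 137.5 + 212.5 + 303.5 + 410.5 + 533.5] = 3423.

3423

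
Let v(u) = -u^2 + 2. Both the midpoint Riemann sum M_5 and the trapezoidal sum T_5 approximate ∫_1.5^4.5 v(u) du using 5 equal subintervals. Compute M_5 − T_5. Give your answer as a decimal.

0.27

M_5 = -23.16.
T_5 = -23.43.
M_5 − T_5 = 0.27.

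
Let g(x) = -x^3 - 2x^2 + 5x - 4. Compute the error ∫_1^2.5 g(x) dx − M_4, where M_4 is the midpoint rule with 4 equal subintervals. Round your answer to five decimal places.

-0.12744

Exact integral: ∫_1^2.5 g(x) dx = -12.140625.
M_4 ≈ -12.0131836.
Error ≈ -12.140625 − (-12.0131836) ≈ -0.12744.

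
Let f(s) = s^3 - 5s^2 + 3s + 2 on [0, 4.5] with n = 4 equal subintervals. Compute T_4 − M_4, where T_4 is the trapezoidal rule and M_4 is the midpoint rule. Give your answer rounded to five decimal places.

T_4 ≈ -8.3232422.
M_4 ≈ -10.8149414.
T_4 − M_4 ≈ 2.49170.

2.49170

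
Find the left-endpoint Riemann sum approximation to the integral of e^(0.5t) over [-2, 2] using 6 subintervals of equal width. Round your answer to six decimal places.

3.960783

Δt = (2 − (-2))/6 = 2/3.
Left endpoints: -2, -4/3, -2/3, 0, 2/3, 4/3.
f(-2) ≈ 0.367879, f(-4/3) ≈ 0.513417, f(-2/3) ≈ 0.716531, f(0) ≈ 1.000000, f(2/3) ≈ 1.395612, f(4/3) ≈ 1.947734.
Sum = Δt · [f(-2) + f(-4/3) + f(-2/3) + ...].
Sum ≈ 3.960783.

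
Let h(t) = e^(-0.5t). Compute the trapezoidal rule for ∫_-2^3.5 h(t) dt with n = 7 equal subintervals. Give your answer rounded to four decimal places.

Δt = (3.5 − (-2))/7 = 11/14.
h(-2) ≈ 2.7183, h(-17/14) ≈ 1.8352, h(-3/7) ≈ 1.2390, h(5/14) ≈ 0.8365, h(8/7) ≈ 0.5647, h(27/14) ≈ 0.3813, h(19/7) ≈ 0.2574, h(3.5) ≈ 0.1738.
T_7 = (Δt/2)·[h(t_0) + 2h(t_1) + ... + 2h(t_{6}) + h(t_7)].
Sum ≈ 5.1543.

5.1543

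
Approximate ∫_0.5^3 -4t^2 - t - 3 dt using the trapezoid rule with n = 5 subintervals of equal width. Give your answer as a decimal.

-48.125

Δt = (3 − 0.5)/5 = 0.5.
f(0.5) = -4.5, f(1) = -8, f(1.5) = -13.5, f(2) = -21, f(2.5) = -30.5, f(3) = -42.
T_5 = (Δt/2)·[f(t_0) + 2f(t_1) + ... + 2f(t_{4}) + f(t_5)].
Sum = -48.125.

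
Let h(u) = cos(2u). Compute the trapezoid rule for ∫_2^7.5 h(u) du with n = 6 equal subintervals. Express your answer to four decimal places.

0.4945

Δu = (7.5 − 2)/6 = 11/12.
h(2) ≈ -0.6536, h(35/12) ≈ 0.9005, h(23/6) ≈ 0.1862, h(4.75) ≈ -0.9972, h(17/3) ≈ 0.3314, h(79/12) ≈ 0.8252, h(7.5) ≈ -0.7597.
T_6 = (Δu/2)·[h(u_0) + 2h(u_1) + ... + 2h(u_{5}) + h(u_6)].
Sum ≈ 0.4945.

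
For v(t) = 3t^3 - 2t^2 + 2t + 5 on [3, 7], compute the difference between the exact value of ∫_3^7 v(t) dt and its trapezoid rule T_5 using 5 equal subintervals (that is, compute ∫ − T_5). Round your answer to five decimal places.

-18.34667

Exact integral: ∫_3^7 v(t) dt ≈ 1589.3333333.
T_5 = 1607.68.
Error ≈ 1589.3333333 − 1607.68 ≈ -18.34667.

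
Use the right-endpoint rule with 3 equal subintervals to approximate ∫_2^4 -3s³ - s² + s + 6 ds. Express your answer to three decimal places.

-244.148

Δs = (4 − 2)/3 = 2/3.
Right endpoints: 8/3, 10/3, 4.
f(8/3) = -166/3, f(10/3) = -1016/9, f(4) = -198.
Sum = Δs · [f(8/3) + f(10/3) + f(4)].
Sum ≈ -244.148.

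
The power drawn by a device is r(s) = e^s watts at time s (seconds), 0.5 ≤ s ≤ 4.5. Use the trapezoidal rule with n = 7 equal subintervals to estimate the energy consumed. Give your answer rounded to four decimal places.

90.7600

Δs = (4.5 − 0.5)/7 = 4/7.
r(0.5) ≈ 1.6487, r(15/14) ≈ 2.9195, r(23/14) ≈ 5.1699, r(31/14) ≈ 9.1549, r(39/14) ≈ 16.2114, r(47/14) ≈ 28.7071, r(55/14) ≈ 50.8343, r(4.5) ≈ 90.0171.
T_7 = (Δs/2)·[r(s_0) + 2r(s_1) + ... + 2r(s_{6}) + r(s_7)].
Sum ≈ 90.7600.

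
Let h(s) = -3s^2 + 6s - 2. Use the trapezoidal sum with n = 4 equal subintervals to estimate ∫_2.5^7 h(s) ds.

-210.97265625

Δs = (7 − 2.5)/4 = 1.125.
h(2.5) = -5.75, h(3.625) = -19.671875, h(4.75) = -41.1875, h(5.875) = -70.296875, h(7) = -107.
T_4 = (Δs/2)·[h(s_0) + 2h(s_1) + 2h(s_2) + 2h(s_3) + h(s_4)].
Sum = -210.97265625.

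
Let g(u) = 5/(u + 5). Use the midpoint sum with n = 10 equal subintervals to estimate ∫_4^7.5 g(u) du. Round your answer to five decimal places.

Δu = (7.5 − 4)/10 = 0.35.
Midpoints: 4.175, 4.525, 4.875, 5.225, 5.575, 5.925, 6.275, 6.625, 6.975, 7.325.
g(4.175) = 200/367, g(4.525) = 200/381, g(4.875) = 40/79, g(5.225) = 200/409, g(5.575) = 200/423, g(5.925) = 200/437, g(6.275) = 200/451, g(6.625) = 40/93, g(6.975) = 200/479, g(7.325) = 200/493.
Sum = Δu · [g(4.175) + g(4.525) + g(4.875) + ...].
Sum ≈ 1.64237.

1.64237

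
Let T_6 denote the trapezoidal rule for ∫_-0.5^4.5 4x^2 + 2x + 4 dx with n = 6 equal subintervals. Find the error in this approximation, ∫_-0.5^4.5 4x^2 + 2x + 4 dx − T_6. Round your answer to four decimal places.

-2.3148

Exact integral: ∫_-0.5^4.5 f(x) dx ≈ 161.666667.
T_6 ≈ 163.981481.
Error ≈ 161.666667 − 163.981481 ≈ -2.3148.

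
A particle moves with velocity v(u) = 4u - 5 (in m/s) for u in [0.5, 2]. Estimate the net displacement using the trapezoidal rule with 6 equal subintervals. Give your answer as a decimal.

Δu = (2 − 0.5)/6 = 0.25.
v(0.5) = -3, v(0.75) = -2, v(1) = -1, v(1.25) = 0, v(1.5) = 1, v(1.75) = 2, v(2) = 3.
T_6 = (Δu/2)·[v(u_0) + 2v(u_1) + ... + 2v(u_{5}) + v(u_6)].
Sum = 0.

0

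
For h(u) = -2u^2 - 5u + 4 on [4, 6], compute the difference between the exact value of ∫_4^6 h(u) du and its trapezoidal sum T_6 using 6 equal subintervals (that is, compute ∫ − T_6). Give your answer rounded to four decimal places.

0.0741

Exact integral: ∫_4^6 h(u) du ≈ -143.333333.
T_6 ≈ -143.407407.
Error ≈ -143.333333 − (-143.407407) ≈ 0.0741.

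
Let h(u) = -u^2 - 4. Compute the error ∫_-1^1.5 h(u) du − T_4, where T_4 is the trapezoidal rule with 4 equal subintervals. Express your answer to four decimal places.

0.1628

Exact integral: ∫_-1^1.5 h(u) du ≈ -11.458333.
T_4 = -11.62109375.
Error ≈ -11.458333 − (-11.62109375) ≈ 0.1628.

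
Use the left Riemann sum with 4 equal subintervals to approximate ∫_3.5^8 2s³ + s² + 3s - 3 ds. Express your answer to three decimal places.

1662.697

Δs = (8 − 3.5)/4 = 1.125.
Left endpoints: 3.5, 4.625, 5.75, 6.875.
f(3.5) = 105.5, f(4.625) = 230.12890625, f(5.75) = 427.53125, f(6.875) = 714.79296875.
Sum = Δs · [f(3.5) + f(4.625) + f(5.75) + f(6.875)].
Sum ≈ 1662.697.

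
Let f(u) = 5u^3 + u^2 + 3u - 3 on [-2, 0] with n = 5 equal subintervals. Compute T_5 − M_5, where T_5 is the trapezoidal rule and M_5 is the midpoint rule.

-1.12

T_5 = -30.08.
M_5 = -28.96.
T_5 − M_5 = -1.12.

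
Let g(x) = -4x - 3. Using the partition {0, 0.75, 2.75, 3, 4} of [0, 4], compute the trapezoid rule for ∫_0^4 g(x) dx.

-44

Subinterval widths: 0.75, 2, 0.25, 1.
g(0) = -3, g(0.75) = -6, g(2.75) = -14, g(3) = -15, g(4) = -19.
On each subinterval the trapezoid contributes (Δx_i/2)·[g(x_{i-1}) + g(x_i)].
Sum = -44.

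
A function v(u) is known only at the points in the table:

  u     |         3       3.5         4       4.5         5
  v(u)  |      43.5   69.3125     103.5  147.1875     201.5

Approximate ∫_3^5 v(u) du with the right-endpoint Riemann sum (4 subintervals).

Δu = 0.5.
Sum = 0.5·[69.3125 + 103.5 + 147.1875 + 201.5] = 260.75.

260.75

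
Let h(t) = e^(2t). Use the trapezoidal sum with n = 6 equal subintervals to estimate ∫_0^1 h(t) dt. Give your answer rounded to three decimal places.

3.224

Δt = (1 − 0)/6 = 1/6.
h(0) ≈ 1.000, h(1/6) ≈ 1.396, h(1/3) ≈ 1.948, h(0.5) ≈ 2.718, h(2/3) ≈ 3.794, h(5/6) ≈ 5.294, h(1) ≈ 7.389.
T_6 = (Δt/2)·[h(t_0) + 2h(t_1) + ... + 2h(t_{5}) + h(t_6)].
Sum ≈ 3.224.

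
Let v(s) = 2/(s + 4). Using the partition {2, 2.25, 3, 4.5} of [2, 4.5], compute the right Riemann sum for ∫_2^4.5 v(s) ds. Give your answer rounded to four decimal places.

Subinterval widths: 0.25, 0.75, 1.5.
Right endpoints: 2.25, 3, 4.5.
v(2.25) = 0.32, v(3) = 2/7, v(4.5) = 4/17.
Sum = Σ Δs_i · v(s_i).
Sum ≈ 0.6472.

0.6472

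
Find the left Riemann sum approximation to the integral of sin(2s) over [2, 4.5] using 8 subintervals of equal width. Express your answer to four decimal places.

Δs = (4.5 − 2)/8 = 0.3125.
Left endpoints: 2, 2.3125, 2.625, 2.9375, 3.25, 3.5625, 3.875, 4.1875.
f(2) ≈ -0.7568, f(2.3125) ≈ -0.9962, f(2.625) ≈ -0.8589, f(2.9375) ≈ -0.3969, f(3.25) ≈ 0.2151, f(3.5625) ≈ 0.7459, f(3.875) ≈ 0.9946, f(4.1875) ≈ 0.8673.
Sum = Δs · [f(2) + f(2.3125) + f(2.625) + ...].
Sum ≈ -0.0581.

-0.0581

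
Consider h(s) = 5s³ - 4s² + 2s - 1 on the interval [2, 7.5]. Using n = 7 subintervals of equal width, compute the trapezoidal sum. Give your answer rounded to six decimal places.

3468.051658

Δs = (7.5 − 2)/7 = 11/14.
h(2) = 27, h(39/14) = 223963/2744, h(25/7) = 62732/343, h(61/14) = 947697/2744, h(36/7) = 200177/343, h(83/14) = 2502943/2744, h(47/7) = 461526/343, h(7.5) = 1898.375.
T_7 = (Δs/2)·[h(s_0) + 2h(s_1) + ... + 2h(s_{6}) + h(s_7)].
Sum ≈ 3468.051658.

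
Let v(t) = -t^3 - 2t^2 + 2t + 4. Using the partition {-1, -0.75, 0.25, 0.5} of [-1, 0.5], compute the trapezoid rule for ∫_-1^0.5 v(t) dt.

Subinterval widths: 0.25, 1, 0.25.
v(-1) = 1, v(-0.75) = 1.796875, v(0.25) = 4.359375, v(0.5) = 4.375.
On each subinterval the trapezoid contributes (Δt_i/2)·[v(t_{i-1}) + v(t_i)].
Sum = 4.51953125.

4.51953125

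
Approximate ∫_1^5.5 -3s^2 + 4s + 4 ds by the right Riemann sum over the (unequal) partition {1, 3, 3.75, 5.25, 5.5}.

Subinterval widths: 2, 0.75, 1.5, 0.25.
Right endpoints: 3, 3.75, 5.25, 5.5.
f(3) = -11, f(3.75) = -23.1875, f(5.25) = -57.6875, f(5.5) = -64.75.
Sum = Σ Δs_i · f(s_i).
Sum = -142.109375.

-142.109375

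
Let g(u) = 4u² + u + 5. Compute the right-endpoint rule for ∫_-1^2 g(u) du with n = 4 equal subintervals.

Δu = (2 − (-1))/4 = 0.75.
Right endpoints: -0.25, 0.5, 1.25, 2.
g(-0.25) = 5, g(0.5) = 6.5, g(1.25) = 12.5, g(2) = 23.
Sum = Δu · [g(-0.25) + g(0.5) + g(1.25) + g(2)].
Sum = 35.25.

35.25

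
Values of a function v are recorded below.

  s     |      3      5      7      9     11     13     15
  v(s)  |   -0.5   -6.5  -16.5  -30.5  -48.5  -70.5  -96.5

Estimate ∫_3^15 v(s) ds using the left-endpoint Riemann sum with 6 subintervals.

-346

Δs = 2.
Sum = 2·[(-0.5) + (-6.5) + (-16.5) + (-30.5) + (-48.5) + (-70.5)] = -346.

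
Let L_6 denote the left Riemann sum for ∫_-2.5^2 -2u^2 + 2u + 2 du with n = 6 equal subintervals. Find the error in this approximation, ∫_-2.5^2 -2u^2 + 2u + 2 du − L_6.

Exact integral: ∫_-2.5^2 f(u) du = -9.
L_6 = -14.90625.
Error = -9 − (-14.90625) = 5.90625.

5.90625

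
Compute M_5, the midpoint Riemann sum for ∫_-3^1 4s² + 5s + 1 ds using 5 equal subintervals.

20.48

Δs = (1 − (-3))/5 = 0.8.
Midpoints: -2.6, -1.8, -1, -0.2, 0.6.
f(-2.6) = 15.04, f(-1.8) = 4.96, f(-1) = 0, f(-0.2) = 0.16, f(0.6) = 5.44.
Sum = Δs · [f(-2.6) + f(-1.8) + f(-1) + f(-0.2) + f(0.6)].
Sum = 20.48.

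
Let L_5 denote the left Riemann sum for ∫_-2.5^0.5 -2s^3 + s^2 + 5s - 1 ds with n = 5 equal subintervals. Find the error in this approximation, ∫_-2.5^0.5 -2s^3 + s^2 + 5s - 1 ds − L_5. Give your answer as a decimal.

Exact integral: ∫_-2.5^0.5 f(s) ds = 6.75.
L_5 = 14.76.
Error = 6.75 − 14.76 = -8.01.

-8.01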